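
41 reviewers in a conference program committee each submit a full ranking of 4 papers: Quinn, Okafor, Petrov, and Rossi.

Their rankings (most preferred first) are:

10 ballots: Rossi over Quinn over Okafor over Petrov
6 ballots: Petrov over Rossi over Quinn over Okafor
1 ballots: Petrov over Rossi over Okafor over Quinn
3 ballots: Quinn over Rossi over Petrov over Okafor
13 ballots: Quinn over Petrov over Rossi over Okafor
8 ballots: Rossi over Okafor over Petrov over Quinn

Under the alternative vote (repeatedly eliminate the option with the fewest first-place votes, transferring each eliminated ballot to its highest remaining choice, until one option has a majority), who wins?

Rossi

Round 1: Rossi 18, Quinn 16, Petrov 7, Okafor 0. Okafor has the fewest and is eliminated.
Round 2: Rossi 18, Quinn 16, Petrov 7. Petrov has the fewest and is eliminated.
Round 3: Rossi 25, Quinn 16. Rossi has a majority.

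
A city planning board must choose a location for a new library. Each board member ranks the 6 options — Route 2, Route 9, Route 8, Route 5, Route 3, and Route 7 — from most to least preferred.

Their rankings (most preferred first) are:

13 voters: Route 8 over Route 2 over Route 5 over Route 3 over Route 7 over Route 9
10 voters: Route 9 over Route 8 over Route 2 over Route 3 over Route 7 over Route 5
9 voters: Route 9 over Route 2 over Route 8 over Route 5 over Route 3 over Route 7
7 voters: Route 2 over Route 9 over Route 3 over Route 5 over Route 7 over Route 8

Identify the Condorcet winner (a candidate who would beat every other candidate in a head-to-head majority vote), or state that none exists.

None — there is no Condorcet winner

Head-to-head results (39 voters total):
Route 2 vs Route 9: Route 2 wins 20–19.
Route 2 vs Route 8: Route 8 wins 23–16.
Route 2 vs Route 5: Route 2 wins 39–0.
Route 2 vs Route 3: Route 2 wins 39–0.
Route 2 vs Route 7: Route 2 wins 39–0.
Route 9 vs Route 8: Route 9 wins 26–13.
Route 9 vs Route 5: Route 9 wins 26–13.
Route 9 vs Route 3: Route 9 wins 26–13.
Route 9 vs Route 7: Route 9 wins 26–13.
Route 8 vs Route 5: Route 8 wins 32–7.
Route 8 vs Route 3: Route 8 wins 32–7.
Route 8 vs Route 7: Route 8 wins 32–7.
Route 5 vs Route 3: Route 5 wins 22–17.
Route 5 vs Route 7: Route 5 wins 29–10.
Route 3 vs Route 7: Route 3 wins 39–0.
No candidate beats all others: Route 2 beats Route 9 beats Route 8 beats Route 2, a majority cycle.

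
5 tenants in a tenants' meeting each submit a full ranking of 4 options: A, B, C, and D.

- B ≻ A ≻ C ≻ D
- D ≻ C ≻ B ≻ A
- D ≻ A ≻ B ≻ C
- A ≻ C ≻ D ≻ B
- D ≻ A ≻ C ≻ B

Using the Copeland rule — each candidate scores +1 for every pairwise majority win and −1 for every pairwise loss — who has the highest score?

D

Pairwise results:
  A vs B: A wins 3–2.
  A vs C: A wins 4–1.
  A vs D: D wins 3–2.
  B vs C: C wins 3–2.
  B vs D: D wins 4–1.
  C vs D: D wins 3–2.
Copeland scores (wins − losses):
  A: 2 − 1 = 1
  B: 0 − 3 = -3
  C: 1 − 2 = -1
  D: 3 − 0 = 3
D has the best Copeland score.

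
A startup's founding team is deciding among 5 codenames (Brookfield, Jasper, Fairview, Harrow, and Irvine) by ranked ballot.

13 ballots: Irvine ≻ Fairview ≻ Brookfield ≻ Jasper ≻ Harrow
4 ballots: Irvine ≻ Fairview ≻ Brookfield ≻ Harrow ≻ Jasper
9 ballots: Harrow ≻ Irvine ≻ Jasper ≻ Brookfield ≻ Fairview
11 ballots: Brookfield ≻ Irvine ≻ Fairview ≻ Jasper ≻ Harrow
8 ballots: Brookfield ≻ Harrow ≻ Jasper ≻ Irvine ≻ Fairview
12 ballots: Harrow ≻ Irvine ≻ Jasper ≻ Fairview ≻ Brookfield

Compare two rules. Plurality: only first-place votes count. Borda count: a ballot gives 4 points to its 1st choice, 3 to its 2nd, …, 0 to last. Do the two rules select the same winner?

No

Plurality first-place counts: Brookfield 19, Jasper 0, Fairview 0, Harrow 21, Irvine 17 → Harrow.
Borda totals: Brookfield 119, Jasper 82, Fairview 85, Harrow 112, Irvine 172 → Irvine.
The two rules disagree: plurality picks Harrow, Borda picks Irvine.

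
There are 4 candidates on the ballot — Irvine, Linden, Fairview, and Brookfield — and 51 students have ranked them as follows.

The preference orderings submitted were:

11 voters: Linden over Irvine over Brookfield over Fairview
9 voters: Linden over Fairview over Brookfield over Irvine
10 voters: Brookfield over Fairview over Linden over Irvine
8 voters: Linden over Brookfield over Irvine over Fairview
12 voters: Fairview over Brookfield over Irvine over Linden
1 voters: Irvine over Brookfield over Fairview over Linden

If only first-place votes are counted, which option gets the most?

Linden

First-place vote totals:
  Irvine: 1
  Linden: 28
  Fairview: 12
  Brookfield: 10
Linden has the most first-place votes.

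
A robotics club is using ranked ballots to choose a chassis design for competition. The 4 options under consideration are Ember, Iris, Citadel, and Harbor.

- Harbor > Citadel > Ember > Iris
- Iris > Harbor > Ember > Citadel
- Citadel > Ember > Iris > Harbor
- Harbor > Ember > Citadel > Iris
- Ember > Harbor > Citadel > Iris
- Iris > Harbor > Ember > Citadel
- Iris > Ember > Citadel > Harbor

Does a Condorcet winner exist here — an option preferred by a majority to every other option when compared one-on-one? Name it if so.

Head-to-head results (7 voters total):
Ember vs Iris: Ember wins 4–3.
Ember vs Citadel: Ember wins 5–2.
Ember vs Harbor: Harbor wins 4–3.
Iris vs Citadel: Citadel wins 4–3.
Iris vs Harbor: Iris wins 4–3.
Citadel vs Harbor: Harbor wins 5–2.
No candidate beats all others: Ember beats Iris beats Harbor beats Ember, a majority cycle.

No Condorcet winner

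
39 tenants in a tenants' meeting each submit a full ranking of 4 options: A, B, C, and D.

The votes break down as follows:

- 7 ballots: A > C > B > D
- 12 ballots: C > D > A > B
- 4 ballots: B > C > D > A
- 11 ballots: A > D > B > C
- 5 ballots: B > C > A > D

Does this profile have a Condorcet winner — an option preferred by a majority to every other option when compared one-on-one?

Head-to-head results (39 voters total):
A vs B: A wins 30–9.
A vs C: C wins 21–18.
A vs D: A wins 23–16.
B vs C: B wins 20–19.
B vs D: D wins 23–16.
C vs D: C wins 28–11.
No candidate beats all others: A beats B beats C beats A, a majority cycle.

No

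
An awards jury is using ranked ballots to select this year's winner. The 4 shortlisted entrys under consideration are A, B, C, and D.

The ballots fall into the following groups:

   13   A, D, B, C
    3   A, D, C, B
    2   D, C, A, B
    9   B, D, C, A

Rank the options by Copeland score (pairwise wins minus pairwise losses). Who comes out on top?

Pairwise results:
  A vs B: A wins 18–9.
  A vs C: A wins 16–11.
  A vs D: A wins 16–11.
  B vs C: B wins 22–5.
  B vs D: D wins 18–9.
  C vs D: D wins 27–0.
Copeland scores (wins − losses):
  A: 3 − 0 = 3
  B: 1 − 2 = -1
  C: 0 − 3 = -3
  D: 2 − 1 = 1
A has the best Copeland score.

A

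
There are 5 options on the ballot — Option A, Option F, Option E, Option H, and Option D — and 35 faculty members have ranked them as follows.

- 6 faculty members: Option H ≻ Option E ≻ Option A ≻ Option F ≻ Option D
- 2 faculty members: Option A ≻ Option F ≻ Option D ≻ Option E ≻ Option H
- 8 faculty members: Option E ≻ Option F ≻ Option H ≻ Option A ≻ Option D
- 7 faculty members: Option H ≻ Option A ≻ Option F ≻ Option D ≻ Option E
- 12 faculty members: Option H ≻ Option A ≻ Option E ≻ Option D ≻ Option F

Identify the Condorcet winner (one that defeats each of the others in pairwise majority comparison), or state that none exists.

Option H

Head-to-head results (35 voters total):
Option A vs Option F: Option A wins 27–8.
Option A vs Option E: Option A wins 21–14.
Option A vs Option H: Option H wins 33–2.
Option A vs Option D: Option A wins 35–0.
Option F vs Option E: Option E wins 26–9.
Option F vs Option H: Option H wins 25–10.
Option F vs Option D: Option F wins 23–12.
Option E vs Option H: Option H wins 25–10.
Option E vs Option D: Option E wins 26–9.
Option H vs Option D: Option H wins 33–2.
Option H beats each rival — Option A (33–2), Option F (25–10), Option E (25–10), Option D (33–2) — so Option H is the Condorcet winner.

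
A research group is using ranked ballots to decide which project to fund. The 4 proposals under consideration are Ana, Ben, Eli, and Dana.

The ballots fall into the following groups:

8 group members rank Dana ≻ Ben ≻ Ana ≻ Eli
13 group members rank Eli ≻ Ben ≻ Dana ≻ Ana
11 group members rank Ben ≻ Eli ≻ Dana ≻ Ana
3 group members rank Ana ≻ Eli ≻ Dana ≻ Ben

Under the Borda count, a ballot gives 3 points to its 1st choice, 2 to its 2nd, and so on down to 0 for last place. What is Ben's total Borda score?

75

Borda scores:
  Ana: 8·1 + 13·0 + 11·0 + 3·3 = 17
  Ben: 8·2 + 13·2 + 11·3 + 3·0 = 75
  Eli: 8·0 + 13·3 + 11·2 + 3·2 = 67
  Dana: 8·3 + 13·1 + 11·1 + 3·1 = 51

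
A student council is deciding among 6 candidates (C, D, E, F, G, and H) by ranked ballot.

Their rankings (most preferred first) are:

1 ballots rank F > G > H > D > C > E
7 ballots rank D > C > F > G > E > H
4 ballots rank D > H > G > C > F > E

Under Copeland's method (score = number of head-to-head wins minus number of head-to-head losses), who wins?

Pairwise results:
  C vs D: D wins 12–0.
  C vs E: C wins 12–0.
  C vs F: C wins 11–1.
  C vs G: C wins 7–5.
  C vs H: C wins 7–5.
  D vs E: D wins 12–0.
  D vs F: D wins 11–1.
  D vs G: D wins 11–1.
  D vs H: D wins 11–1.
  E vs F: F wins 12–0.
  E vs G: G wins 12–0.
  E vs H: E wins 7–5.
  F vs G: F wins 8–4.
  F vs H: F wins 8–4.
  G vs H: G wins 8–4.
Copeland scores (wins − losses):
  C: 4 − 1 = 3
  D: 5 − 0 = 5
  E: 1 − 4 = -3
  F: 3 − 2 = 1
  G: 2 − 3 = -1
  H: 0 − 5 = -5
D has the best Copeland score.

D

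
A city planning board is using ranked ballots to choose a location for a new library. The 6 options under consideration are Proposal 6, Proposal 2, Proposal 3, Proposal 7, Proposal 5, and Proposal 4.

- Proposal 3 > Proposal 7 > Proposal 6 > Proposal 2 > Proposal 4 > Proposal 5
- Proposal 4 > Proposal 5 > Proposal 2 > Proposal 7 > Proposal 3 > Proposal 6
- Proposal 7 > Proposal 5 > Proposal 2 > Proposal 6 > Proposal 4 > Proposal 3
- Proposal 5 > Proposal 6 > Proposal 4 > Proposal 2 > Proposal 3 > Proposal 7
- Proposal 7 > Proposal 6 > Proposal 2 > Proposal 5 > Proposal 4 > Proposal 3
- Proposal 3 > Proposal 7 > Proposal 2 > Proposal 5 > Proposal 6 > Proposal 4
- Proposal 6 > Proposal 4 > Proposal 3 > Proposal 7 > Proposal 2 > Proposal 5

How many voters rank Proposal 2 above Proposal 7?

2

Ballots ranking Proposal 2 above Proposal 7: 2.
Ballots ranking Proposal 7 above Proposal 2: 5.
So 2 of 7 voters prefer Proposal 2 to Proposal 7.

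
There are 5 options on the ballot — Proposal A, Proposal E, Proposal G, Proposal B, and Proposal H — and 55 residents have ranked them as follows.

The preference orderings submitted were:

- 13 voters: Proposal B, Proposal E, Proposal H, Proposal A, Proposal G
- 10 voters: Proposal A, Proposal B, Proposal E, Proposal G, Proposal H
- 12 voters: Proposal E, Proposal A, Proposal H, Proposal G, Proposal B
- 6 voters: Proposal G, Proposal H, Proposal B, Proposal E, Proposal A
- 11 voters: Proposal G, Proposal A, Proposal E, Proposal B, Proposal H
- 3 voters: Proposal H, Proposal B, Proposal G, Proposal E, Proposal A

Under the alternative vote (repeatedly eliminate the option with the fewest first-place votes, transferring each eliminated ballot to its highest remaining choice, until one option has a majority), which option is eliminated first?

Proposal H

Round 1: Proposal G 17, Proposal B 13, Proposal E 12, Proposal A 10, Proposal H 3. Proposal H has the fewest and is eliminated.
Round 2: Proposal G 17, Proposal B 16, Proposal E 12, Proposal A 10. Proposal A has the fewest and is eliminated.
Round 3: Proposal B 26, Proposal G 17, Proposal E 12. Proposal E has the fewest and is eliminated.
Round 4: Proposal G 29, Proposal B 26. Proposal G has a majority.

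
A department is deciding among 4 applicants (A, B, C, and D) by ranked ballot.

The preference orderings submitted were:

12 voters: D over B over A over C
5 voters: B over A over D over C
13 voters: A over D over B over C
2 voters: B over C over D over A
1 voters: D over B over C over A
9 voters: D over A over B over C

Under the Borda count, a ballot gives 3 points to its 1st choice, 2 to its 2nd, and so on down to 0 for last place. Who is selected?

D

Borda scores:
  A: 12·1 + 5·2 + 13·3 + 2·0 + 0 + 9·2 = 79
  B: 12·2 + 5·3 + 13·1 + 2·3 + 2 + 9·1 = 69
  C: 12·0 + 5·0 + 13·0 + 2·2 + 1 + 9·0 = 5
  D: 12·3 + 5·1 + 13·2 + 2·1 + 3 + 9·3 = 99
D has the highest total.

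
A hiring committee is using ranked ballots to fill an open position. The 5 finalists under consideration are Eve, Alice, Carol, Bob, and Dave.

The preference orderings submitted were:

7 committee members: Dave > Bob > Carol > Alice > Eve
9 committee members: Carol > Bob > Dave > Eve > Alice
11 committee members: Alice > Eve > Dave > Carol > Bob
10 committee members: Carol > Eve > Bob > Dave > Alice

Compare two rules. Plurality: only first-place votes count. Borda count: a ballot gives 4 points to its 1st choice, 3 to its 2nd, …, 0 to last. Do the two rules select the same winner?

Plurality first-place counts: Eve 0, Alice 11, Carol 19, Bob 0, Dave 7 → Carol.
Borda totals: Eve 72, Alice 51, Carol 101, Bob 68, Dave 78 → Carol.
The two rules agree on Carol.

Yes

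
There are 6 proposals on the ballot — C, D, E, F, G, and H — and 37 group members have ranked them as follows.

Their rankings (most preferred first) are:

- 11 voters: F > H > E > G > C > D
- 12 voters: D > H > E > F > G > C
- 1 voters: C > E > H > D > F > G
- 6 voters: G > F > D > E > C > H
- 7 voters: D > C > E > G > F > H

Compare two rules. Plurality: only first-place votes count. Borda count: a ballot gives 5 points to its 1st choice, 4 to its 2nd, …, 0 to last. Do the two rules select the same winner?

Plurality first-place counts: C 1, D 19, E 0, F 11, G 6, H 0 → D.
Borda totals: C 50, D 115, E 106, F 111, G 78, H 95 → D.
The two rules agree on D.

Yes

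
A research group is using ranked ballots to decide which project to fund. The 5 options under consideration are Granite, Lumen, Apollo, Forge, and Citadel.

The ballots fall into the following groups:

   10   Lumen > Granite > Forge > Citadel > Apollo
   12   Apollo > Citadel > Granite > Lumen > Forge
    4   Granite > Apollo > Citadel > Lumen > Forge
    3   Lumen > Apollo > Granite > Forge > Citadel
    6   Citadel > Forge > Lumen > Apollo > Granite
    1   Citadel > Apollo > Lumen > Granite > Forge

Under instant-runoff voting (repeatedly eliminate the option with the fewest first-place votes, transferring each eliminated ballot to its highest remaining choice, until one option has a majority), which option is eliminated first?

Forge

Round 1: Lumen 13, Apollo 12, Citadel 7, Granite 4, Forge 0. Forge has the fewest and is eliminated.
Round 2: Lumen 13, Apollo 12, Citadel 7, Granite 4. Granite has the fewest and is eliminated.
Round 3: Apollo 16, Lumen 13, Citadel 7. Citadel has the fewest and is eliminated.
Round 4: Lumen 19, Apollo 17. Lumen has a majority.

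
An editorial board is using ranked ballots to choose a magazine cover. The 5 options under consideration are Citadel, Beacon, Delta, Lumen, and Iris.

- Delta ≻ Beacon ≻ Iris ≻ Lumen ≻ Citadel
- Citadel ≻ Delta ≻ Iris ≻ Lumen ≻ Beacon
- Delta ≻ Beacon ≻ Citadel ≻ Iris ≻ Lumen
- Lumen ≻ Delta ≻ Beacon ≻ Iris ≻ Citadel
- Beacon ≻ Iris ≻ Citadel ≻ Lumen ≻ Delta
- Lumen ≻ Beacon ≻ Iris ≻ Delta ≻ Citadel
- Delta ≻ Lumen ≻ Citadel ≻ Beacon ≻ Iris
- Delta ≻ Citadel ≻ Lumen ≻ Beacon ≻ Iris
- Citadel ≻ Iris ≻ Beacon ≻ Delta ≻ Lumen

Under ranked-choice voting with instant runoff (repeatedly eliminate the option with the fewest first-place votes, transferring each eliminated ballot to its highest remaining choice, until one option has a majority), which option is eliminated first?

Iris

Round 1: Delta 4, Citadel 2, Lumen 2, Beacon 1, Iris 0. Iris has the fewest and is eliminated.
Round 2: Delta 4, Citadel 2, Lumen 2, Beacon 1. Beacon has the fewest and is eliminated.
Round 3: Delta 4, Citadel 3, Lumen 2. Lumen has the fewest and is eliminated.
Round 4: Delta 6, Citadel 3. Delta has a majority.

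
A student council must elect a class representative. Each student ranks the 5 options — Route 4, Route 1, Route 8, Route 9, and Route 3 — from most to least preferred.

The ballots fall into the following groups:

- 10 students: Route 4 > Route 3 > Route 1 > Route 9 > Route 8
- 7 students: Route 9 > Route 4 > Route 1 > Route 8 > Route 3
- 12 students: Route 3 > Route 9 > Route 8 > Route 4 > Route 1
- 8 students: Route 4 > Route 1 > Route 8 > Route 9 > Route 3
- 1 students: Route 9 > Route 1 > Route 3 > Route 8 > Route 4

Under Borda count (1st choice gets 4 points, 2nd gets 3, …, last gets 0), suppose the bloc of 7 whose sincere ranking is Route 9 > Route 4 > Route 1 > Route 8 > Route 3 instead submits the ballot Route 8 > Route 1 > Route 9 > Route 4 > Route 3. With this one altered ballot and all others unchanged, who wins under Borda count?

Route 4

Borda totals with the altered ballot: Route 4 91, Route 1 68, Route 8 69, Route 9 72, Route 3 80.
The winner is unchanged: still Route 4.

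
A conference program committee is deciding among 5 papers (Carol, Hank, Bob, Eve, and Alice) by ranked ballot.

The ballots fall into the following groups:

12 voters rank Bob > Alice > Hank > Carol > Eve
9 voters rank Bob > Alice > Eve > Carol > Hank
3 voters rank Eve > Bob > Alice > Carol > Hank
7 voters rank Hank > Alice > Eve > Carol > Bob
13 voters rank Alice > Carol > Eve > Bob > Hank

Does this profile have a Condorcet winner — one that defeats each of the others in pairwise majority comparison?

No

Head-to-head results (44 voters total):
Carol vs Hank: Carol wins 25–19.
Carol vs Bob: Bob wins 24–20.
Carol vs Eve: Carol wins 25–19.
Carol vs Alice: Alice wins 44–0.
Hank vs Bob: Bob wins 37–7.
Hank vs Eve: Eve wins 25–19.
Hank vs Alice: Alice wins 37–7.
Bob vs Eve: Eve wins 23–21.
Bob vs Alice: Bob wins 24–20.
Eve vs Alice: Alice wins 41–3.
No candidate beats all others: Carol beats Eve beats Bob beats Carol, a majority cycle.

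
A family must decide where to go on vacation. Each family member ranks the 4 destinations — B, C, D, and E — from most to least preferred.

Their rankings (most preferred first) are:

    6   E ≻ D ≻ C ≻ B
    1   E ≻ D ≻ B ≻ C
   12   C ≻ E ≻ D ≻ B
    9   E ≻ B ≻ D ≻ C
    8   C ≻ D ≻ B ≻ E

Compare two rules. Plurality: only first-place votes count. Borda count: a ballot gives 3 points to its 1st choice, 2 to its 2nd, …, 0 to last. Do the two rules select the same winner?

No

Plurality first-place counts: B 0, C 20, D 0, E 16 → C.
Borda totals: B 27, C 66, D 51, E 72 → E.
The two rules disagree: plurality picks C, Borda picks E.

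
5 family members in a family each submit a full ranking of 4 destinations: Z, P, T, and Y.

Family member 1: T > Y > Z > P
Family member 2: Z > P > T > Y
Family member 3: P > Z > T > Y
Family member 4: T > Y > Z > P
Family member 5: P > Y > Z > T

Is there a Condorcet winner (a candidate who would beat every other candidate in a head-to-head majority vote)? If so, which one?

Head-to-head results (5 voters total):
Z vs P: Z wins 3–2.
Z vs T: Z wins 3–2.
Z vs Y: Y wins 3–2.
P vs T: P wins 3–2.
P vs Y: P wins 3–2.
T vs Y: T wins 4–1.
No candidate beats all others: Z beats P beats Y beats Z, a majority cycle.

There is no Condorcet winner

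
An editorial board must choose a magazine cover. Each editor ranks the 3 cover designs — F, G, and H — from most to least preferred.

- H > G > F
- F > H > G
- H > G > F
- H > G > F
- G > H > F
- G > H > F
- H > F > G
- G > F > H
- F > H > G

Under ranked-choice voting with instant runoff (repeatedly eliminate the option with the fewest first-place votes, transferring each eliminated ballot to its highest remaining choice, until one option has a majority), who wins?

Round 1: H 4, G 3, F 2. F has the fewest and is eliminated.
Round 2: H 6, G 3. H has a majority.

H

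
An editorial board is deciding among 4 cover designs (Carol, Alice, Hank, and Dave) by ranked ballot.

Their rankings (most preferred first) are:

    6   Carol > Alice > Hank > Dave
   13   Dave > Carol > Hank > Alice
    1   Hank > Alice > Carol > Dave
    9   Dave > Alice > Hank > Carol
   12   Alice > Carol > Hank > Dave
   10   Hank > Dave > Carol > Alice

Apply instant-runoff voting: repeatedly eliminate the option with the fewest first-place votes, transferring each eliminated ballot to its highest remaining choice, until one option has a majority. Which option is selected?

Dave

Round 1: Dave 22, Alice 12, Hank 11, Carol 6. Carol has the fewest and is eliminated.
Round 2: Dave 22, Alice 18, Hank 11. Hank has the fewest and is eliminated.
Round 3: Dave 32, Alice 19. Dave has a majority.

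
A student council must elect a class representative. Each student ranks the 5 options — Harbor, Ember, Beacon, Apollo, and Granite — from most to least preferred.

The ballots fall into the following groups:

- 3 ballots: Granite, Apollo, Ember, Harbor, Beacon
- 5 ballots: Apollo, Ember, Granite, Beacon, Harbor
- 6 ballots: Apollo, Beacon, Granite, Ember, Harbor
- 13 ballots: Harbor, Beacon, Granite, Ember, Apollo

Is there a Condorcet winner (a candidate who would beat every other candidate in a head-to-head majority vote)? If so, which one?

Head-to-head results (27 voters total):
Harbor vs Ember: Ember wins 14–13.
Harbor vs Beacon: Harbor wins 16–11.
Harbor vs Apollo: Apollo wins 14–13.
Harbor vs Granite: Granite wins 14–13.
Ember vs Beacon: Beacon wins 19–8.
Ember vs Apollo: Apollo wins 14–13.
Ember vs Granite: Granite wins 22–5.
Beacon vs Apollo: Apollo wins 14–13.
Beacon vs Granite: Beacon wins 19–8.
Apollo vs Granite: Granite wins 16–11.
No candidate beats all others: Harbor beats Beacon beats Ember beats Harbor, a majority cycle.

There is no Condorcet winner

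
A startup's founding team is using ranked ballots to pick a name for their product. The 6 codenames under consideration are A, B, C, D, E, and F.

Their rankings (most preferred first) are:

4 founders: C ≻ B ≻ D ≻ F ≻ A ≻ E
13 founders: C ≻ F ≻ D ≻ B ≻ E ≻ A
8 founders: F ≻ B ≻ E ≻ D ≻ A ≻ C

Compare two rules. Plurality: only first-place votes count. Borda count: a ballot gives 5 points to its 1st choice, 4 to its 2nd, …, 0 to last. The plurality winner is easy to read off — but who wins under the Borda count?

F

Plurality first-place counts: A 0, B 0, C 17, D 0, E 0, F 8 → C.
Borda totals: A 12, B 74, C 85, D 67, E 37, F 100 → F.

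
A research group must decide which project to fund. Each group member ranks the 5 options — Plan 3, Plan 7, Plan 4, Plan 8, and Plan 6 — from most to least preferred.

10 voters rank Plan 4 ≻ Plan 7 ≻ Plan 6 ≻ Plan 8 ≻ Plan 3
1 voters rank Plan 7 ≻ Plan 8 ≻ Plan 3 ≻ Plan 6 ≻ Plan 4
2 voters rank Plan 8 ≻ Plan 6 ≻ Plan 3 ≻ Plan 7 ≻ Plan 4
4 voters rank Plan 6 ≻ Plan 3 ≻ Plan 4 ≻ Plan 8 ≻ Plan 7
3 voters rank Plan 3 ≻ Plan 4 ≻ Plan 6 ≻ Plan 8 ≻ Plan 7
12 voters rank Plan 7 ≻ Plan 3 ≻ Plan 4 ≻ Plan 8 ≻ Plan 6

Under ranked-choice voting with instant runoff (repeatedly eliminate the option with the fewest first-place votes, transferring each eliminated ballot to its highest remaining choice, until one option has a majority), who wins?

Round 1: Plan 7 13, Plan 4 10, Plan 6 4, Plan 3 3, Plan 8 2. Plan 8 has the fewest and is eliminated.
Round 2: Plan 7 13, Plan 4 10, Plan 6 6, Plan 3 3. Plan 3 has the fewest and is eliminated.
Round 3: Plan 7 13, Plan 4 13, Plan 6 6. Plan 6 has the fewest and is eliminated.
Round 4: Plan 4 17, Plan 7 15. Plan 4 has a majority.

Plan 4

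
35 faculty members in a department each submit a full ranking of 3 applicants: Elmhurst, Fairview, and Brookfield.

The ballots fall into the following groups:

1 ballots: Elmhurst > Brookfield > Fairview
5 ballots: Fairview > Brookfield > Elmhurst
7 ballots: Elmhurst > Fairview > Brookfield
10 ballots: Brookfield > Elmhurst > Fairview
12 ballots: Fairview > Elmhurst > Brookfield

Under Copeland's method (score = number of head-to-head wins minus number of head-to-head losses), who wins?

Pairwise results:
  Elmhurst vs Fairview: Elmhurst wins 18–17.
  Elmhurst vs Brookfield: Elmhurst wins 20–15.
  Fairview vs Brookfield: Fairview wins 24–11.
Copeland scores (wins − losses):
  Elmhurst: 2 − 0 = 2
  Fairview: 1 − 1 = 0
  Brookfield: 0 − 2 = -2
Elmhurst has the best Copeland score.

Elmhurst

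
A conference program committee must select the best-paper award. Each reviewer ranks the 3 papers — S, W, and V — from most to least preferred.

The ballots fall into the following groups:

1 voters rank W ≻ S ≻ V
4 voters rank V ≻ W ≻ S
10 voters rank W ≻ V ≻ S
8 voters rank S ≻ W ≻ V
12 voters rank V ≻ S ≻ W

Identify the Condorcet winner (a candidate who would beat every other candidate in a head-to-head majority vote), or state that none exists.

None — there is no Condorcet winner

Head-to-head results (35 voters total):
S vs W: S wins 20–15.
S vs V: V wins 26–9.
W vs V: W wins 19–16.
No candidate beats all others: S beats W beats V beats S, a majority cycle.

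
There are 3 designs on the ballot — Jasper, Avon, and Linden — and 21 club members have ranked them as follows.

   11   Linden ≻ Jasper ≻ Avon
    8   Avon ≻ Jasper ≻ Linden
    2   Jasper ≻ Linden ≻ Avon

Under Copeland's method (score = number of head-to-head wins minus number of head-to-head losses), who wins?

Pairwise results:
  Jasper vs Avon: Jasper wins 13–8.
  Jasper vs Linden: Linden wins 11–10.
  Avon vs Linden: Linden wins 13–8.
Copeland scores (wins − losses):
  Jasper: 1 − 1 = 0
  Avon: 0 − 2 = -2
  Linden: 2 − 0 = 2
Linden has the best Copeland score.

Linden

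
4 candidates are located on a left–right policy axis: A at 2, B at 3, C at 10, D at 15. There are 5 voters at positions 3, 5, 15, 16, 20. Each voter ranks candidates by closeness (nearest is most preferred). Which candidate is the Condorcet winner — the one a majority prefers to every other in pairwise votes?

With single-peaked preferences on a line, the Condorcet winner is the candidate closest to the median voter.
The median voter (position 15) is closest to D at 15.
Check: D vs C — voters closer to D: 3 of 5.

D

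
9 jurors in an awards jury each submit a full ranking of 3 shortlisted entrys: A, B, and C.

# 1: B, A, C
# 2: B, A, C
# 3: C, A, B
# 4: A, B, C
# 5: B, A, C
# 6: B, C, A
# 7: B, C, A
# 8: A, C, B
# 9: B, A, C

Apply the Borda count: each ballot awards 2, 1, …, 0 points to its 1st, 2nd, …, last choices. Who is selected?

B

Borda scores:
  A: 1 + 1 + 1 + 2 + 1 + 0 + 0 + 2 + 1 = 9
  B: 2 + 2 + 0 + 1 + 2 + 2 + 2 + 0 + 2 = 13
  C: 0 + 0 + 2 + 0 + 0 + 1 + 1 + 1 + 0 = 5
B has the highest total.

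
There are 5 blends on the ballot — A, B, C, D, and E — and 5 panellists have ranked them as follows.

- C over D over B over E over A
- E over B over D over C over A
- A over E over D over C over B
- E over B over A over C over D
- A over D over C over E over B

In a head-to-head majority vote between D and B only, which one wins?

Ballots ranking D above B: 3.
Ballots ranking B above D: 2.
D wins the head-to-head, 3–2.

D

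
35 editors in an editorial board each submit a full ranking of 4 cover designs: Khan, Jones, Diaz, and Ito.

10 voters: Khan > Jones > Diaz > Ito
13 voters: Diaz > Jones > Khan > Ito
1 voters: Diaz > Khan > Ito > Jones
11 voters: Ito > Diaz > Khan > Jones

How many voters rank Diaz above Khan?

25

Ballots ranking Diaz above Khan: 13+1+11 = 25.
Ballots ranking Khan above Diaz: 10.
So 25 of 35 voters prefer Diaz to Khan.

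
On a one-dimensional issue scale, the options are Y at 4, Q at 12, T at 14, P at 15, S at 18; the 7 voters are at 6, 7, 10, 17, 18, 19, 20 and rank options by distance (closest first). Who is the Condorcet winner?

With single-peaked preferences on a line, the Condorcet winner is the candidate closest to the median voter.
The median voter (position 17) is closest to S at 18.
Check: S vs Y — voters closer to S: 4 of 7.

S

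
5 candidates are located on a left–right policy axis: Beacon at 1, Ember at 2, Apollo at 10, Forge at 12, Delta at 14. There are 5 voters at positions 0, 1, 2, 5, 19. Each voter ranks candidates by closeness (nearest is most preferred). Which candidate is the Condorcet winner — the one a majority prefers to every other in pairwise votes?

Ember

With single-peaked preferences on a line, the Condorcet winner is the candidate closest to the median voter.
The median voter (position 2) is closest to Ember at 2.
Check: Ember vs Beacon — voters closer to Ember: 3 of 5.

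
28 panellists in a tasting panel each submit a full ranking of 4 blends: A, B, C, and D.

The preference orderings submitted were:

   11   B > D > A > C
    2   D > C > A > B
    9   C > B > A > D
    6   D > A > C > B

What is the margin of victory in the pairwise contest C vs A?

6

Ballots ranking C above A: 2+9 = 11.
Ballots ranking A above C: 11+6 = 17.
A wins 17–11, a margin of 6.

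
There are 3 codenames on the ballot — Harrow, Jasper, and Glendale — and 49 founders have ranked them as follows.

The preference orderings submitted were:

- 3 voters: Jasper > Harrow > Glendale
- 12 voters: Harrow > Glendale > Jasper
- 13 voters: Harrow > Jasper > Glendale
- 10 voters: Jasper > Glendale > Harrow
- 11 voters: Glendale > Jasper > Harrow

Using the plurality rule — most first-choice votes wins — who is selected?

Harrow

First-place vote totals:
  Harrow: 25
  Jasper: 13
  Glendale: 11
Harrow has the most first-place votes.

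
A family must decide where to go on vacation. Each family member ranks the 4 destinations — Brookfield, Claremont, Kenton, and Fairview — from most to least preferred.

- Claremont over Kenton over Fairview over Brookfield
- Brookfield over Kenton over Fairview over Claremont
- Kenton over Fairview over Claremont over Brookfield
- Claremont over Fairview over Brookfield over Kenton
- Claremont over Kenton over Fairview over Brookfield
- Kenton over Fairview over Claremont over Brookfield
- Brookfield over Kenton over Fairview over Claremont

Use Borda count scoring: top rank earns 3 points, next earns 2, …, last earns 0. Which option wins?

Borda scores:
  Brookfield: 0 + 3 + 0 + 1 + 0 + 0 + 3 = 7
  Claremont: 3 + 0 + 1 + 3 + 3 + 1 + 0 = 11
  Kenton: 2 + 2 + 3 + 0 + 2 + 3 + 2 = 14
  Fairview: 1 + 1 + 2 + 2 + 1 + 2 + 1 = 10
Kenton has the highest total.

Kenton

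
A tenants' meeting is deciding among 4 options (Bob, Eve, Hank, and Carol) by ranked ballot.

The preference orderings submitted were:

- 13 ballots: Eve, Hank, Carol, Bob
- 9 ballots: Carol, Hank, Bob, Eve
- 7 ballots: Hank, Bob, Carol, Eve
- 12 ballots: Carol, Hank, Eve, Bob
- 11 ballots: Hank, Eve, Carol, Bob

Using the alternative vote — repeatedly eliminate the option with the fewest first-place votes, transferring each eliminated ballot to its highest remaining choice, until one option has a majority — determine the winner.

Hank

Round 1: Carol 21, Hank 18, Eve 13, Bob 0. Bob has the fewest and is eliminated.
Round 2: Carol 21, Hank 18, Eve 13. Eve has the fewest and is eliminated.
Round 3: Hank 31, Carol 21. Hank has a majority.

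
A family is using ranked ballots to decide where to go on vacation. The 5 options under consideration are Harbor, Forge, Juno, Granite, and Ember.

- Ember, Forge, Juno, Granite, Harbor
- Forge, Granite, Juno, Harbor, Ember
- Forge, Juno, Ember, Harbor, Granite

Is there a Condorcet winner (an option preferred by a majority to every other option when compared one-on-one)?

Yes

Head-to-head results (3 voters total):
Harbor vs Forge: Forge wins 3–0.
Harbor vs Juno: Juno wins 3–0.
Harbor vs Granite: Granite wins 2–1.
Harbor vs Ember: Ember wins 2–1.
Forge vs Juno: Forge wins 3–0.
Forge vs Granite: Forge wins 3–0.
Forge vs Ember: Forge wins 2–1.
Juno vs Granite: Juno wins 2–1.
Juno vs Ember: Juno wins 2–1.
Granite vs Ember: Ember wins 2–1.
Forge beats each rival — Harbor (3–0), Juno (3–0), Granite (3–0), Ember (2–1) — so Forge is the Condorcet winner.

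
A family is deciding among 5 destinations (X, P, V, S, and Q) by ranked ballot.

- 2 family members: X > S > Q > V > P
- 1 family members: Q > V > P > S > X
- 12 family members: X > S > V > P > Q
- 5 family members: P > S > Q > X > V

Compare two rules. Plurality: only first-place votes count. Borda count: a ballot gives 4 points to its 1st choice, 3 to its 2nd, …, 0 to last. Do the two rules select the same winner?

Plurality first-place counts: X 14, P 5, V 0, S 0, Q 1 → X.
Borda totals: X 61, P 34, V 29, S 58, Q 18 → X.
The two rules agree on X.

Yes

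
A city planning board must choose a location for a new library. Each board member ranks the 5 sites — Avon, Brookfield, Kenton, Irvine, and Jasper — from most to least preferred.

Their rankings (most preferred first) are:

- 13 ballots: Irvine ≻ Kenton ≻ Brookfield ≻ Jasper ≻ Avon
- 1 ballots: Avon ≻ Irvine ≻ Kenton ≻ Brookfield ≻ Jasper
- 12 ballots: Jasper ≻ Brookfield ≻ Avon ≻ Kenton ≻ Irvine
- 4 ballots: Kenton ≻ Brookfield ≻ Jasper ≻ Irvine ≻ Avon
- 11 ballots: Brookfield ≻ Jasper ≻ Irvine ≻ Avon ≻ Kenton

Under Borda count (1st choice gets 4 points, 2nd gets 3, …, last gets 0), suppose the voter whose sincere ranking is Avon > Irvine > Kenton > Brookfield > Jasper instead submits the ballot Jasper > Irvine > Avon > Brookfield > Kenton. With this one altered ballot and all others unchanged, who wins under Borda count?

Brookfield

Borda totals with the altered ballot: Avon 37, Brookfield 119, Kenton 67, Irvine 81, Jasper 106.
The winner is unchanged: still Brookfield.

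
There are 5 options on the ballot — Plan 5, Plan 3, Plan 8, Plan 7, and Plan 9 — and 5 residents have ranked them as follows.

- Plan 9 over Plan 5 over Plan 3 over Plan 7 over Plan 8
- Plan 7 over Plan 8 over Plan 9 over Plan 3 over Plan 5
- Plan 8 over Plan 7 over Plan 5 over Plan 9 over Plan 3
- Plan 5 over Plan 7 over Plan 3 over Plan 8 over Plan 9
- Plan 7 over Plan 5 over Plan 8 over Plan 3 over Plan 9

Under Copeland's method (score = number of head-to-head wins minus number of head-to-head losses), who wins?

Plan 7

Pairwise results:
  Plan 5 vs Plan 3: Plan 5 wins 4–1.
  Plan 5 vs Plan 8: Plan 5 wins 3–2.
  Plan 5 vs Plan 7: Plan 7 wins 3–2.
  Plan 5 vs Plan 9: Plan 5 wins 3–2.
  Plan 3 vs Plan 8: Plan 8 wins 3–2.
  Plan 3 vs Plan 7: Plan 7 wins 4–1.
  Plan 3 vs Plan 9: Plan 9 wins 3–2.
  Plan 8 vs Plan 7: Plan 7 wins 4–1.
  Plan 8 vs Plan 9: Plan 8 wins 4–1.
  Plan 7 vs Plan 9: Plan 7 wins 4–1.
Copeland scores (wins − losses):
  Plan 5: 3 − 1 = 2
  Plan 3: 0 − 4 = -4
  Plan 8: 2 − 2 = 0
  Plan 7: 4 − 0 = 4
  Plan 9: 1 − 3 = -2
Plan 7 has the best Copeland score.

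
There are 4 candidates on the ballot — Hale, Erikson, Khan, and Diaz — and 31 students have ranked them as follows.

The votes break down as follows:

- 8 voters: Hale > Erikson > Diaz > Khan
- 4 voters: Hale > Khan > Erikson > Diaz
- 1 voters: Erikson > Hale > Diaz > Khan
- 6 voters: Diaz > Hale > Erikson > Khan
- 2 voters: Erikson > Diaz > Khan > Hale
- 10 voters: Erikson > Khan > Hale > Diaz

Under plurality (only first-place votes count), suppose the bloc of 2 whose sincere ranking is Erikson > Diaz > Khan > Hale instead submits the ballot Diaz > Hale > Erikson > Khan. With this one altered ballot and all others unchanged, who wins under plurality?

Hale

First-place totals with the altered ballot: Hale 12, Erikson 11, Khan 0, Diaz 8.
The switch changes the winner from Erikson to Hale.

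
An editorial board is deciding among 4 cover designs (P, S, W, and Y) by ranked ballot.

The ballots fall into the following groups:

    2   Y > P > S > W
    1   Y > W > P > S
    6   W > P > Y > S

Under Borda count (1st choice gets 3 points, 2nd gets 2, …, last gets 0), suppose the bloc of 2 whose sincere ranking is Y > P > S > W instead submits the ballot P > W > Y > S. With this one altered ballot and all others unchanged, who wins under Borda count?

Borda totals with the altered ballot: P 19, S 0, W 24, Y 11.
The winner is unchanged: still W.

W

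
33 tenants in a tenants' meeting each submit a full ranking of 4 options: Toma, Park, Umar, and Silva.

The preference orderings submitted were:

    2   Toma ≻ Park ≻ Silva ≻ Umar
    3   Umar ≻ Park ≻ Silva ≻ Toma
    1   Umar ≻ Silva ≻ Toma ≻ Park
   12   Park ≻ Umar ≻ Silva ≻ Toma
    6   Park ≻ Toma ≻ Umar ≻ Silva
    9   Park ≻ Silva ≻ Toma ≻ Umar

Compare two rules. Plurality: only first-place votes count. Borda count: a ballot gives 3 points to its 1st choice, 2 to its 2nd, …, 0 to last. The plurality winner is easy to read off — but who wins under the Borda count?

Park

Plurality first-place counts: Toma 2, Park 27, Umar 4, Silva 0 → Park.
Borda totals: Toma 28, Park 91, Umar 42, Silva 37 → Park.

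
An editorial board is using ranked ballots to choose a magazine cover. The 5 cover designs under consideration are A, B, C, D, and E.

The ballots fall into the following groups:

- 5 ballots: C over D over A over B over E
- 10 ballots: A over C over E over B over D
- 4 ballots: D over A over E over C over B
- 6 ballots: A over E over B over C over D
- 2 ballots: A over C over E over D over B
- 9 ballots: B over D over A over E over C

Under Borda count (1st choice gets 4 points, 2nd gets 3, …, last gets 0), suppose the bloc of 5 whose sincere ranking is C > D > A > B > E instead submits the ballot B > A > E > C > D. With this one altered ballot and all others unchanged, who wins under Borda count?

A

Borda totals with the altered ballot: A 117, B 78, C 51, D 45, E 69.
The winner is unchanged: still A.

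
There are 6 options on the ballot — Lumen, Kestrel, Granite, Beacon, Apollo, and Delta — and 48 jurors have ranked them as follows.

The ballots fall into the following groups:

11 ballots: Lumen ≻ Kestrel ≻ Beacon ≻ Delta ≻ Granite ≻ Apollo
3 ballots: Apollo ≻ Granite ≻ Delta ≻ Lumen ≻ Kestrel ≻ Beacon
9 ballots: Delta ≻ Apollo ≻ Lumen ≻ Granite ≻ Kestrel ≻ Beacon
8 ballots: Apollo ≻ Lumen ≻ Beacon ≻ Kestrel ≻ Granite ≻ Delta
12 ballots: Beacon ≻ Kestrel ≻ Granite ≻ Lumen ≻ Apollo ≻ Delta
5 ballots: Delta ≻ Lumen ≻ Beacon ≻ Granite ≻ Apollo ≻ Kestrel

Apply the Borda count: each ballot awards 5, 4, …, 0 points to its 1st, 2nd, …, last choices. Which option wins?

Lumen

Borda scores:
  Lumen: 11·5 + 3·2 + 9·3 + 8·4 + 12·2 + 5·4 = 164
  Kestrel: 11·4 + 3·1 + 9·1 + 8·2 + 12·4 + 5·0 = 120
  Granite: 11·1 + 3·4 + 9·2 + 8·1 + 12·3 + 5·2 = 95
  Beacon: 11·3 + 3·0 + 9·0 + 8·3 + 12·5 + 5·3 = 132
  Apollo: 11·0 + 3·5 + 9·4 + 8·5 + 12·1 + 5·1 = 108
  Delta: 11·2 + 3·3 + 9·5 + 8·0 + 12·0 + 5·5 = 101
Lumen has the highest total.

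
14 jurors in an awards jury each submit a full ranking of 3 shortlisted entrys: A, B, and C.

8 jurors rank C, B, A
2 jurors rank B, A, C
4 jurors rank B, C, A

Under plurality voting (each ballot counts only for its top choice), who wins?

C

First-place vote totals:
  A: 0
  B: 6
  C: 8
C has the most first-place votes.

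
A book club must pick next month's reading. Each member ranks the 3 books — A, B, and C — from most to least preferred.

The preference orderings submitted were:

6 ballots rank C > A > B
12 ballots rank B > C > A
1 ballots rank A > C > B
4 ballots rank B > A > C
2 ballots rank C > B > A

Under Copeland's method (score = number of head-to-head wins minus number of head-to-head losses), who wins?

Pairwise results:
  A vs B: B wins 18–7.
  A vs C: C wins 20–5.
  B vs C: B wins 16–9.
Copeland scores (wins − losses):
  A: 0 − 2 = -2
  B: 2 − 0 = 2
  C: 1 − 1 = 0
B has the best Copeland score.

B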